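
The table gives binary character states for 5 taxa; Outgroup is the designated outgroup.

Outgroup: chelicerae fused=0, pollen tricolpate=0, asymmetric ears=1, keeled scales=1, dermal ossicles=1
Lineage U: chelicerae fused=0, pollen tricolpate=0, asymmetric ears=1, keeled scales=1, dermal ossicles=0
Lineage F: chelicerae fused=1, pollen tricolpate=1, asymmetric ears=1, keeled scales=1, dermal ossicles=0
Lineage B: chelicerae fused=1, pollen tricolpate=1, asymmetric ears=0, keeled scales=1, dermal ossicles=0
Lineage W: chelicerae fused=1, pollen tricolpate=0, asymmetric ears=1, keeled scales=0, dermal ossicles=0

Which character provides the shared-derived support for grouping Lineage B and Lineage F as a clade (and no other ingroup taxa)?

Character polarity is set by the outgroup: the derived state is whichever differs from the outgroup's state, so for asymmetric ears, keeled scales, dermal ossicles the derived state is '0', and for the remaining characters it is '1'.
chelicerae fused (derived state '1') is shared by Lineage B, Lineage F, and Lineage W — a synapomorphy uniting that clade.
pollen tricolpate (derived state '1') is shared by Lineage B and Lineage F — a synapomorphy uniting that clade.
asymmetric ears: derived state '0' in Lineage B only — an autapomorphy, so it tells us nothing about relationships among taxa.
keeled scales (derived state '0') is unique to Lineage W (autapomorphy; uninformative for grouping).
All ingroup taxa share the derived state '0' for dermal ossicles; it defines the ingroup but does not resolve relationships within it.
Most parsimonious ingroup topology: (Lineage U,((Lineage F,Lineage B),Lineage W)).
The clade {Lineage B, Lineage F} is supported by pollen tricolpate: its derived state '1' occurs in exactly those taxa and in no other taxon (including the outgroup).

pollen tricolpate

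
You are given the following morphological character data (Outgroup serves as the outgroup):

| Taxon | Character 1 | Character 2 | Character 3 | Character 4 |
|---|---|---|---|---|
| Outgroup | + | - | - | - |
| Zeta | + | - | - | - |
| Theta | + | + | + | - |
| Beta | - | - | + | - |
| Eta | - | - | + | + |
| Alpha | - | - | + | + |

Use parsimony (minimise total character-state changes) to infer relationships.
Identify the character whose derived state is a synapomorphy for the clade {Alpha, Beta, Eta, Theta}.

Character polarity is set by the outgroup: the derived state is whichever differs from the outgroup's state, so for Character 1 the derived state is '-', and for the remaining characters it is '+'.
Character 1 (derived state '-') is shared by Alpha, Beta, and Eta — a synapomorphy uniting that clade.
Character 2: derived state '+' in Theta only — an autapomorphy, so it tells us nothing about relationships among taxa.
Only Alpha, Beta, Eta, and Theta show the derived state '+' for Character 3, supporting them as a clade.
Only Alpha and Eta show the derived state '+' for Character 4, supporting them as a clade.
Most parsimonious ingroup topology: (Zeta,(Theta,(Beta,(Eta,Alpha)))).
The clade {Alpha, Beta, Eta, Theta} is supported by Character 3: its derived state '+' occurs in exactly those taxa and in no other taxon (including the outgroup).

Character 3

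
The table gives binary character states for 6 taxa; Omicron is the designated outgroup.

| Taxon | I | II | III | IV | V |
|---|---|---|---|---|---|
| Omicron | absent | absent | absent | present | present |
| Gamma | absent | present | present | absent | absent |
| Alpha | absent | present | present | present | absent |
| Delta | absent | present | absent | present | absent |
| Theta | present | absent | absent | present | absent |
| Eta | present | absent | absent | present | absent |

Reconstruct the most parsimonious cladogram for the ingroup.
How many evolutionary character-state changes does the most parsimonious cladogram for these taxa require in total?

5

Character polarity is set by the outgroup: the derived state is whichever differs from the outgroup's state, so for IV, V the derived state is 'absent', and for the remaining characters it is 'present'.
I: derived state 'present' in Eta and Theta only — synapomorphy for {Eta, Theta}.
II: derived state 'present' in Alpha, Delta, and Gamma only — synapomorphy for {Alpha, Delta, Gamma}.
III: derived state 'present' in Alpha and Gamma only — synapomorphy for {Alpha, Gamma}.
IV (derived state 'absent') is unique to Gamma (autapomorphy; uninformative for grouping).
V (derived state 'absent') is shared by all ingroup taxa — unites the whole ingroup.
Most parsimonious ingroup topology: (((Gamma,Alpha),Delta),(Theta,Eta)).
Changes per character on this tree: I: 1; II: 1; III: 1; IV: 1; V: 1.
Total = 5.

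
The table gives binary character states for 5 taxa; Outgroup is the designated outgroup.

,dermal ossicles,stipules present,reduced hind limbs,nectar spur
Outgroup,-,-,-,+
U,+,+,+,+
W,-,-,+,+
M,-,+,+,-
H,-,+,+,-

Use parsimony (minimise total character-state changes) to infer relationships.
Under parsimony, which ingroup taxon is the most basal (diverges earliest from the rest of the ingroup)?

W

Character polarity is set by the outgroup: the derived state is whichever differs from the outgroup's state, so for nectar spur the derived state is '-', and for the remaining characters it is '+'.
dermal ossicles: derived state '+' in U only — an autapomorphy, so it tells us nothing about relationships among taxa.
Only H, M, and U show the derived state '+' for stipules present, supporting them as a clade.
reduced hind limbs (derived state '+') is shared by all ingroup taxa — unites the whole ingroup.
nectar spur: derived state '-' in H and M only — synapomorphy for {H, M}.
Most parsimonious ingroup topology: ((U,(M,H)),W).
W is sister to the clade containing all other ingroup taxa, so it is the earliest-diverging (most basal) ingroup lineage.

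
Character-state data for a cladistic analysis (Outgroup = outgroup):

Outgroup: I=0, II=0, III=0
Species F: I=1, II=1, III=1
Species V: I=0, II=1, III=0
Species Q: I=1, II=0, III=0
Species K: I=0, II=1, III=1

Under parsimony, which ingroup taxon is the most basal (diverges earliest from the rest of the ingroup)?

The outgroup has state '0' for every character, so '1' is the derived state throughout.
I groups Species F and Species Q, which is incompatible with the clades supported by the remaining characters; treating it as convergent (homoplasy) costs fewer steps than any alternative tree.
II: derived state '1' in Species F, Species K, and Species V only — synapomorphy for {Species F, Species K, Species V}.
Only Species F and Species K show the derived state '1' for III, supporting them as a clade.
Most parsimonious ingroup topology: ((Species V,(Species F,Species K)),Species Q).
Species Q is sister to the clade containing all other ingroup taxa, so it is the earliest-diverging (most basal) ingroup lineage.

Species Q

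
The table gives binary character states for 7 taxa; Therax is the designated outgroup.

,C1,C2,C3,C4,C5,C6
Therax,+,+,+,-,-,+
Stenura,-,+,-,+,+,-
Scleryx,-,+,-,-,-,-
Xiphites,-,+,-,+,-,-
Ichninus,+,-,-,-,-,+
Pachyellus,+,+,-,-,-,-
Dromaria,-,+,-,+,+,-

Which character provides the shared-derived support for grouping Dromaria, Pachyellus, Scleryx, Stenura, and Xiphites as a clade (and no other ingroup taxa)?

C6

Character polarity is set by the outgroup: the derived state is whichever differs from the outgroup's state, so for C1, C2, C3, C6 the derived state is '-', and for the remaining characters it is '+'.
Only Dromaria, Scleryx, Stenura, and Xiphites show the derived state '-' for C1, supporting them as a clade.
C2 (derived state '-') is unique to Ichninus (autapomorphy; uninformative for grouping).
C3 (derived state '-') is shared by all ingroup taxa — unites the whole ingroup.
C4: derived state '+' in Dromaria, Stenura, and Xiphites only — synapomorphy for {Dromaria, Stenura, Xiphites}.
Only Dromaria and Stenura show the derived state '+' for C5, supporting them as a clade.
C6: derived state '-' in Dromaria, Pachyellus, Scleryx, Stenura, and Xiphites only — synapomorphy for {Dromaria, Pachyellus, Scleryx, Stenura, Xiphites}.
Most parsimonious ingroup topology: (((((Stenura,Dromaria),Xiphites),Scleryx),Pachyellus),Ichninus).
The clade {Dromaria, Pachyellus, Scleryx, Stenura, Xiphites} is supported by C6: its derived state '-' occurs in exactly those taxa and in no other taxon (including the outgroup).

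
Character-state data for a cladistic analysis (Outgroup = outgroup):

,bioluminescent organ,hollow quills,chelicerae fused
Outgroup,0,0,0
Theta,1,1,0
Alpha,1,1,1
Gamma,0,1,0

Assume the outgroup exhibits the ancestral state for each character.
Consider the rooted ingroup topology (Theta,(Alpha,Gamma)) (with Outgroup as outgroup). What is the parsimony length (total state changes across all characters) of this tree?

4

Map each character onto (Theta,(Alpha,Gamma)) (rooted by Outgroup) and count the minimum state changes it requires (Fitch parsimony):
bioluminescent organ: 2; hollow quills: 1; chelicerae fused: 1.
Total tree length = 4.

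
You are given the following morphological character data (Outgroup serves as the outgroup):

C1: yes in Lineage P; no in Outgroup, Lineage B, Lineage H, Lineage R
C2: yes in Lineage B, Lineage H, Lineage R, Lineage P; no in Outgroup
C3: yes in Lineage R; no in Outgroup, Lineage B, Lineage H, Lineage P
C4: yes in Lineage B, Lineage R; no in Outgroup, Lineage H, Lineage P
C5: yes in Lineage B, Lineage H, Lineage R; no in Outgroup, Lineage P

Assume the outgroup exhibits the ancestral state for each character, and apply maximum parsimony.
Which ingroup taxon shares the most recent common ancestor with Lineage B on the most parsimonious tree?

The outgroup has state 'no' for every character, so 'yes' is the derived state throughout.
C1: derived state 'yes' in Lineage P only — an autapomorphy, so it tells us nothing about relationships among taxa.
C2 (derived state 'yes') is shared by all ingroup taxa — unites the whole ingroup.
C3 (derived state 'yes') is unique to Lineage R (autapomorphy; uninformative for grouping).
C4: derived state 'yes' in Lineage B and Lineage R only — synapomorphy for {Lineage B, Lineage R}.
Only Lineage B, Lineage H, and Lineage R show the derived state 'yes' for C5, supporting them as a clade.
Most parsimonious ingroup topology: (((Lineage B,Lineage R),Lineage H),Lineage P).
Lineage B and Lineage R form a cherry on this tree, so they are sister taxa.

Lineage R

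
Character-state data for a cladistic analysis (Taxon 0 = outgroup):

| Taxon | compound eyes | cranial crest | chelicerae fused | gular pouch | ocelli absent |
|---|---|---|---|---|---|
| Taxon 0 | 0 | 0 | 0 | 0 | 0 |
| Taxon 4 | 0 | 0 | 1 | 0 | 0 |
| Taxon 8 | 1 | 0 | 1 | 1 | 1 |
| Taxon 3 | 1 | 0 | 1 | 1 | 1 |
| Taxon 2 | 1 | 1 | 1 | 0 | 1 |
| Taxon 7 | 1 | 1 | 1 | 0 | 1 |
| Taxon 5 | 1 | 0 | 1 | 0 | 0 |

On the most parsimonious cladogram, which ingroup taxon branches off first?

The outgroup has state '0' for every character, so '1' is the derived state throughout.
Only Taxon 2, Taxon 3, Taxon 5, Taxon 7, and Taxon 8 show the derived state '1' for compound eyes, supporting them as a clade.
cranial crest: derived state '1' in Taxon 2 and Taxon 7 only — synapomorphy for {Taxon 2, Taxon 7}.
chelicerae fused (derived state '1') is shared by all ingroup taxa — unites the whole ingroup.
Only Taxon 3 and Taxon 8 show the derived state '1' for gular pouch, supporting them as a clade.
Only Taxon 2, Taxon 3, Taxon 7, and Taxon 8 show the derived state '1' for ocelli absent, supporting them as a clade.
Most parsimonious ingroup topology: (Taxon 4,(((Taxon 8,Taxon 3),(Taxon 2,Taxon 7)),Taxon 5)).
Taxon 4 is sister to the clade containing all other ingroup taxa, so it is the earliest-diverging (most basal) ingroup lineage.

Taxon 4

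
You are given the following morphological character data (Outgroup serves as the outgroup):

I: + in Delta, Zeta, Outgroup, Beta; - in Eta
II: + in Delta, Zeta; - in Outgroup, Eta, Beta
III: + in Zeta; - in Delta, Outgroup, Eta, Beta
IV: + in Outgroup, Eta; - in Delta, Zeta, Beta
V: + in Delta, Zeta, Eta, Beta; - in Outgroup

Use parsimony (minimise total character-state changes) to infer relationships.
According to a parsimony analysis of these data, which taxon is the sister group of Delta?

Zeta

Character polarity is set by the outgroup: the derived state is whichever differs from the outgroup's state, so for I, IV the derived state is '-', and for the remaining characters it is '+'.
I (derived state '-') is unique to Eta (autapomorphy; uninformative for grouping).
II (derived state '+') is shared by Delta and Zeta — a synapomorphy uniting that clade.
III: derived state '+' in Zeta only — an autapomorphy, so it tells us nothing about relationships among taxa.
Only Beta, Delta, and Zeta show the derived state '-' for IV, supporting them as a clade.
All ingroup taxa share the derived state '+' for V; it defines the ingroup but does not resolve relationships within it.
Most parsimonious ingroup topology: (Eta,(Beta,(Delta,Zeta))).
Delta and Zeta form a cherry on this tree, so they are sister taxa.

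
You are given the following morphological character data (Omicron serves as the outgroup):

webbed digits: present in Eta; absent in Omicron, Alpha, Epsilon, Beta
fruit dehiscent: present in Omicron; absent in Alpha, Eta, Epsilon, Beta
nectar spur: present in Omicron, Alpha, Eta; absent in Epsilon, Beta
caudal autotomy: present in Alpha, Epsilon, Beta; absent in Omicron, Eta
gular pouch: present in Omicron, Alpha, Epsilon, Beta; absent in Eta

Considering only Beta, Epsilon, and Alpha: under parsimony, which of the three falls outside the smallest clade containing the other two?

Character polarity is set by the outgroup: the derived state is whichever differs from the outgroup's state, so for fruit dehiscent, nectar spur, gular pouch the derived state is 'absent', and for the remaining characters it is 'present'.
webbed digits (derived state 'present') is unique to Eta (autapomorphy; uninformative for grouping).
fruit dehiscent (derived state 'absent') is shared by all ingroup taxa — unites the whole ingroup.
nectar spur (derived state 'absent') is shared by Beta and Epsilon — a synapomorphy uniting that clade.
caudal autotomy (derived state 'present') is shared by Alpha, Beta, and Epsilon — a synapomorphy uniting that clade.
gular pouch (derived state 'absent') is unique to Eta (autapomorphy; uninformative for grouping).
Most parsimonious ingroup topology: ((Alpha,(Epsilon,Beta)),Eta).
Beta and Epsilon share a more recent common ancestor with each other than either does with Alpha, so Alpha is the least closely related of the three.

Alpha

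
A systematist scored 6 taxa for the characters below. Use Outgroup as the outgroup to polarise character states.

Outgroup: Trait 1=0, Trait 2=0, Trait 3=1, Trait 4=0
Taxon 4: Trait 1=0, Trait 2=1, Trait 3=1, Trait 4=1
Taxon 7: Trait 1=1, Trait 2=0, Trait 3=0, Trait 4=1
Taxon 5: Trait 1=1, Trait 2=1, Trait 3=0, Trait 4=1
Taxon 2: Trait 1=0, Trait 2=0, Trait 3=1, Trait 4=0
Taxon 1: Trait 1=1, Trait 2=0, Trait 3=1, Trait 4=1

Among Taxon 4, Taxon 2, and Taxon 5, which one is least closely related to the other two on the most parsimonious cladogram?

Taxon 2

Character polarity is set by the outgroup: the derived state is whichever differs from the outgroup's state, so for Trait 3 the derived state is '0', and for the remaining characters it is '1'.
Only Taxon 1, Taxon 5, and Taxon 7 show the derived state '1' for Trait 1, supporting them as a clade.
Trait 2 (state '1') occurs in Taxon 4 and Taxon 5 but conflicts with the nesting implied by the other characters — most parsimoniously interpreted as homoplasy.
Trait 3: derived state '0' in Taxon 5 and Taxon 7 only — synapomorphy for {Taxon 5, Taxon 7}.
Only Taxon 1, Taxon 4, Taxon 5, and Taxon 7 show the derived state '1' for Trait 4, supporting them as a clade.
Most parsimonious ingroup topology: ((Taxon 4,((Taxon 7,Taxon 5),Taxon 1)),Taxon 2).
Taxon 5 and Taxon 4 share a more recent common ancestor with each other than either does with Taxon 2, so Taxon 2 is the least closely related of the three.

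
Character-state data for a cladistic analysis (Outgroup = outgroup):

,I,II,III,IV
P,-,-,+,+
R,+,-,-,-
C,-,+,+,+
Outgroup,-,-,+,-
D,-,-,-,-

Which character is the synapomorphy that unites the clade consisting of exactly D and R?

Character polarity is set by the outgroup: the derived state is whichever differs from the outgroup's state, so for III the derived state is '-', and for the remaining characters it is '+'.
I: derived state '+' in R only — an autapomorphy, so it tells us nothing about relationships among taxa.
II: derived state '+' in C only — an autapomorphy, so it tells us nothing about relationships among taxa.
Only D and R show the derived state '-' for III, supporting them as a clade.
IV: derived state '+' in C and P only — synapomorphy for {C, P}.
Most parsimonious ingroup topology: ((P,C),(D,R)).
The clade {D, R} is supported by III: its derived state '-' occurs in exactly those taxa and in no other taxon (including the outgroup).

III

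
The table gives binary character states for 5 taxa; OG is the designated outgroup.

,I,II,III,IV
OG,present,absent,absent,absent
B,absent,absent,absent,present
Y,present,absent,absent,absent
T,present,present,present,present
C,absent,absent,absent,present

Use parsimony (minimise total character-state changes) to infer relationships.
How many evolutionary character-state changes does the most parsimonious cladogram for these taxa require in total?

Character polarity is set by the outgroup: the derived state is whichever differs from the outgroup's state, so for I the derived state is 'absent', and for the remaining characters it is 'present'.
I (derived state 'absent') is shared by B and C — a synapomorphy uniting that clade.
II (derived state 'present') is unique to T (autapomorphy; uninformative for grouping).
III (derived state 'present') is unique to T (autapomorphy; uninformative for grouping).
IV (derived state 'present') is shared by B, C, and T — a synapomorphy uniting that clade.
Most parsimonious ingroup topology: (((B,C),T),Y).
Changes per character on this tree: I: 1; II: 1; III: 1; IV: 1.
Total = 4.

4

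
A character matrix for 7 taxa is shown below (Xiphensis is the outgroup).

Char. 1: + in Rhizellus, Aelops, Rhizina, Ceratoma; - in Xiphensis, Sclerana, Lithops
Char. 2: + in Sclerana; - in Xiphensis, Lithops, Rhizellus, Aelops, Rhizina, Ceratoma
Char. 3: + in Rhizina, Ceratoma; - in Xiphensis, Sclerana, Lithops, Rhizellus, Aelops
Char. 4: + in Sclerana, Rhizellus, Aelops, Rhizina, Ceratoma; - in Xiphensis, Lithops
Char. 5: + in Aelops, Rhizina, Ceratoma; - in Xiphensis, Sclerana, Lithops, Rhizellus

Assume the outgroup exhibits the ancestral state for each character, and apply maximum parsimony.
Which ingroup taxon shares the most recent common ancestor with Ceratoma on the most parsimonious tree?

The outgroup has state '-' for every character, so '+' is the derived state throughout.
Char. 1: derived state '+' in Aelops, Ceratoma, Rhizellus, and Rhizina only — synapomorphy for {Aelops, Ceratoma, Rhizellus, Rhizina}.
Char. 2: derived state '+' in Sclerana only — an autapomorphy, so it tells us nothing about relationships among taxa.
Char. 3 (derived state '+') is shared by Ceratoma and Rhizina — a synapomorphy uniting that clade.
Only Aelops, Ceratoma, Rhizellus, Rhizina, and Sclerana show the derived state '+' for Char. 4, supporting them as a clade.
Char. 5: derived state '+' in Aelops, Ceratoma, and Rhizina only — synapomorphy for {Aelops, Ceratoma, Rhizina}.
Most parsimonious ingroup topology: ((Sclerana,(Rhizellus,(Aelops,(Rhizina,Ceratoma)))),Lithops).
Ceratoma and Rhizina form a cherry on this tree, so they are sister taxa.

Rhizina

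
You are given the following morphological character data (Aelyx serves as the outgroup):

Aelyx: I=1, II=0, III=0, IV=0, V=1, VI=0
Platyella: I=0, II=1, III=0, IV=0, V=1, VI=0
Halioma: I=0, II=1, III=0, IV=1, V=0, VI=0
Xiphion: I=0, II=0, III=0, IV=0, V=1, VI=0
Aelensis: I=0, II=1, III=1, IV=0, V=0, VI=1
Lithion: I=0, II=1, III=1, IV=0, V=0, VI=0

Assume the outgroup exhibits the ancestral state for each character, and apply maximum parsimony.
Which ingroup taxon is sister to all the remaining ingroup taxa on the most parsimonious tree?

Xiphion

Character polarity is set by the outgroup: the derived state is whichever differs from the outgroup's state, so for I, V the derived state is '0', and for the remaining characters it is '1'.
All ingroup taxa share the derived state '0' for I; it defines the ingroup but does not resolve relationships within it.
II (derived state '1') is shared by Aelensis, Halioma, Lithion, and Platyella — a synapomorphy uniting that clade.
III (derived state '1') is shared by Aelensis and Lithion — a synapomorphy uniting that clade.
IV: derived state '1' in Halioma only — an autapomorphy, so it tells us nothing about relationships among taxa.
V: derived state '0' in Aelensis, Halioma, and Lithion only — synapomorphy for {Aelensis, Halioma, Lithion}.
VI (derived state '1') is unique to Aelensis (autapomorphy; uninformative for grouping).
Most parsimonious ingroup topology: ((Platyella,(Halioma,(Aelensis,Lithion))),Xiphion).
Xiphion is sister to the clade containing all other ingroup taxa, so it is the earliest-diverging (most basal) ingroup lineage.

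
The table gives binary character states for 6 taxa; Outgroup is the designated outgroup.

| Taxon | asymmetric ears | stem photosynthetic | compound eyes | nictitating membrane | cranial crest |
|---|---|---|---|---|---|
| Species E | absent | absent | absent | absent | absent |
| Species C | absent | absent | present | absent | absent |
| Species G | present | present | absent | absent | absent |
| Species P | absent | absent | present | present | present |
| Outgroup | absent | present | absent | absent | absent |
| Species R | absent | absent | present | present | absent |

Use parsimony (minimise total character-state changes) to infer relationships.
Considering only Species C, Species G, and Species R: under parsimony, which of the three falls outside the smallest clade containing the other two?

Character polarity is set by the outgroup: the derived state is whichever differs from the outgroup's state, so for stem photosynthetic the derived state is 'absent', and for the remaining characters it is 'present'.
asymmetric ears: derived state 'present' in Species G only — an autapomorphy, so it tells us nothing about relationships among taxa.
stem photosynthetic (derived state 'absent') is shared by Species C, Species E, Species P, and Species R — a synapomorphy uniting that clade.
compound eyes (derived state 'present') is shared by Species C, Species P, and Species R — a synapomorphy uniting that clade.
Only Species P and Species R show the derived state 'present' for nictitating membrane, supporting them as a clade.
cranial crest (derived state 'present') is unique to Species P (autapomorphy; uninformative for grouping).
Most parsimonious ingroup topology: ((((Species R,Species P),Species C),Species E),Species G).
Species C and Species R share a more recent common ancestor with each other than either does with Species G, so Species G is the least closely related of the three.

Species G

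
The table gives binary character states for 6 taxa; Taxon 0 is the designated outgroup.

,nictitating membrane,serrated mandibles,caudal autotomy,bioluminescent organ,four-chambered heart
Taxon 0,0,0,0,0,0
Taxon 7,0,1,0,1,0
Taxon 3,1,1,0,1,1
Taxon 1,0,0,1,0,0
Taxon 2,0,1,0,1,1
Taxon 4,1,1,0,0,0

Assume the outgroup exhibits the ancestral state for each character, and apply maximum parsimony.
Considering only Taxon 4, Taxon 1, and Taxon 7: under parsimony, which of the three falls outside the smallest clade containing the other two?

Taxon 1

The outgroup has state '0' for every character, so '1' is the derived state throughout.
nictitating membrane (state '1') occurs in Taxon 3 and Taxon 4 but conflicts with the nesting implied by the other characters — most parsimoniously interpreted as homoplasy.
serrated mandibles (derived state '1') is shared by Taxon 2, Taxon 3, Taxon 4, and Taxon 7 — a synapomorphy uniting that clade.
caudal autotomy (derived state '1') is unique to Taxon 1 (autapomorphy; uninformative for grouping).
bioluminescent organ (derived state '1') is shared by Taxon 2, Taxon 3, and Taxon 7 — a synapomorphy uniting that clade.
four-chambered heart: derived state '1' in Taxon 2 and Taxon 3 only — synapomorphy for {Taxon 2, Taxon 3}.
Most parsimonious ingroup topology: (((Taxon 7,(Taxon 3,Taxon 2)),Taxon 4),Taxon 1).
Taxon 4 and Taxon 7 share a more recent common ancestor with each other than either does with Taxon 1, so Taxon 1 is the least closely related of the three.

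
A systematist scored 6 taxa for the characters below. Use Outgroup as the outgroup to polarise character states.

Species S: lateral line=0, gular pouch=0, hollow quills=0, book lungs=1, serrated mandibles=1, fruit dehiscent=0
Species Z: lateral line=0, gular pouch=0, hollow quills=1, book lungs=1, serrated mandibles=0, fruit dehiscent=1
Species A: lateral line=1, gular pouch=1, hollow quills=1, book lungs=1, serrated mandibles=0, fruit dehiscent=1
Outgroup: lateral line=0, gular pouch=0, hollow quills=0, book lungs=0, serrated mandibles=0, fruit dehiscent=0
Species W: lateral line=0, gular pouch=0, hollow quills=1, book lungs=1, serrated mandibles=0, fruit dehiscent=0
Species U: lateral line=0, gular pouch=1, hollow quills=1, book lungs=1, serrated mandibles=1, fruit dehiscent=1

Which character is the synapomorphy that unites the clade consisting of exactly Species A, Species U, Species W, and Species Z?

hollow quills

The outgroup has state '0' for every character, so '1' is the derived state throughout.
lateral line: derived state '1' in Species A only — an autapomorphy, so it tells us nothing about relationships among taxa.
Only Species A and Species U show the derived state '1' for gular pouch, supporting them as a clade.
hollow quills (derived state '1') is shared by Species A, Species U, Species W, and Species Z — a synapomorphy uniting that clade.
All ingroup taxa share the derived state '1' for book lungs; it defines the ingroup but does not resolve relationships within it.
serrated mandibles groups Species S and Species U, which is incompatible with the clades supported by the remaining characters; treating it as convergent (homoplasy) costs fewer steps than any alternative tree.
fruit dehiscent: derived state '1' in Species A, Species U, and Species Z only — synapomorphy for {Species A, Species U, Species Z}.
Most parsimonious ingroup topology: (Species S,(((Species U,Species A),Species Z),Species W)).
The clade {Species A, Species U, Species W, Species Z} is supported by hollow quills: its derived state '1' occurs in exactly those taxa and in no other taxon (including the outgroup).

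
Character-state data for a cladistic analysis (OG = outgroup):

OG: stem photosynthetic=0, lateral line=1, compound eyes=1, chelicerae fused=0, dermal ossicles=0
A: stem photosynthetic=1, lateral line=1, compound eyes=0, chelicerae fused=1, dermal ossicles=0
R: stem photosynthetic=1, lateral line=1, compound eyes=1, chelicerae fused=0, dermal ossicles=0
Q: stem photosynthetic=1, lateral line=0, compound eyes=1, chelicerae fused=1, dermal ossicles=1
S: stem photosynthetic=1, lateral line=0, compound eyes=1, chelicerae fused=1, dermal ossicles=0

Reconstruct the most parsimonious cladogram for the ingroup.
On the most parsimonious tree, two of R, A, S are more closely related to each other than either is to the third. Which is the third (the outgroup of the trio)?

Character polarity is set by the outgroup: the derived state is whichever differs from the outgroup's state, so for lateral line, compound eyes the derived state is '0', and for the remaining characters it is '1'.
stem photosynthetic (derived state '1') is shared by all ingroup taxa — unites the whole ingroup.
lateral line: derived state '0' in Q and S only — synapomorphy for {Q, S}.
compound eyes: derived state '0' in A only — an autapomorphy, so it tells us nothing about relationships among taxa.
chelicerae fused (derived state '1') is shared by A, Q, and S — a synapomorphy uniting that clade.
dermal ossicles: derived state '1' in Q only — an autapomorphy, so it tells us nothing about relationships among taxa.
Most parsimonious ingroup topology: ((A,(Q,S)),R).
S and A share a more recent common ancestor with each other than either does with R, so R is the least closely related of the three.

R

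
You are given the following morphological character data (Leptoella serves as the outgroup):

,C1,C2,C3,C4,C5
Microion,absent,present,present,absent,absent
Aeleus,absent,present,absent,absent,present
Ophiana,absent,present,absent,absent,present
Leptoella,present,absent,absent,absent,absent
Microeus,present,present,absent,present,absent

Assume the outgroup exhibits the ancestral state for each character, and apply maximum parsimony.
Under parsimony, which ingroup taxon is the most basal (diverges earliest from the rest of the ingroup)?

Microeus

Character polarity is set by the outgroup: the derived state is whichever differs from the outgroup's state, so for C1 the derived state is 'absent', and for the remaining characters it is 'present'.
C1 (derived state 'absent') is shared by Aeleus, Microion, and Ophiana — a synapomorphy uniting that clade.
All ingroup taxa share the derived state 'present' for C2; it defines the ingroup but does not resolve relationships within it.
C3 (derived state 'present') is unique to Microion (autapomorphy; uninformative for grouping).
C4: derived state 'present' in Microeus only — an autapomorphy, so it tells us nothing about relationships among taxa.
Only Aeleus and Ophiana show the derived state 'present' for C5, supporting them as a clade.
Most parsimonious ingroup topology: (((Ophiana,Aeleus),Microion),Microeus).
Microeus is sister to the clade containing all other ingroup taxa, so it is the earliest-diverging (most basal) ingroup lineage.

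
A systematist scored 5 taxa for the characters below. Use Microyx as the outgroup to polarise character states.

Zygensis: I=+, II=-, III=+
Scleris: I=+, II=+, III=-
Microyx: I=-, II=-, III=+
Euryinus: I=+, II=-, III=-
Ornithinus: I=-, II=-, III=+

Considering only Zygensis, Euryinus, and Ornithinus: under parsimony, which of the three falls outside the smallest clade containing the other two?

Character polarity is set by the outgroup: the derived state is whichever differs from the outgroup's state, so for III the derived state is '-', and for the remaining characters it is '+'.
I: derived state '+' in Euryinus, Scleris, and Zygensis only — synapomorphy for {Euryinus, Scleris, Zygensis}.
II: derived state '+' in Scleris only — an autapomorphy, so it tells us nothing about relationships among taxa.
Only Euryinus and Scleris show the derived state '-' for III, supporting them as a clade.
Most parsimonious ingroup topology: (((Euryinus,Scleris),Zygensis),Ornithinus).
Zygensis and Euryinus share a more recent common ancestor with each other than either does with Ornithinus, so Ornithinus is the least closely related of the three.

Ornithinus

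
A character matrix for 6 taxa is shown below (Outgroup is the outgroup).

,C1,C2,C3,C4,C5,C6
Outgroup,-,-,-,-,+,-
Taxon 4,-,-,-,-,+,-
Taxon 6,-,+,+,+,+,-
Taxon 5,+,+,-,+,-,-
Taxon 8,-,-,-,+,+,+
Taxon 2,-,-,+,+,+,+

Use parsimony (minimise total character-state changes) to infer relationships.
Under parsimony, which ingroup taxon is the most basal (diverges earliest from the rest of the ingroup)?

Taxon 4

Character polarity is set by the outgroup: the derived state is whichever differs from the outgroup's state, so for C5 the derived state is '-', and for the remaining characters it is '+'.
C1: derived state '+' in Taxon 5 only — an autapomorphy, so it tells us nothing about relationships among taxa.
Only Taxon 5 and Taxon 6 show the derived state '+' for C2, supporting them as a clade.
C3 (state '+') occurs in Taxon 2 and Taxon 6 but conflicts with the nesting implied by the other characters — most parsimoniously interpreted as homoplasy.
C4: derived state '+' in Taxon 2, Taxon 5, Taxon 6, and Taxon 8 only — synapomorphy for {Taxon 2, Taxon 5, Taxon 6, Taxon 8}.
C5 (derived state '-') is unique to Taxon 5 (autapomorphy; uninformative for grouping).
C6 (derived state '+') is shared by Taxon 2 and Taxon 8 — a synapomorphy uniting that clade.
Most parsimonious ingroup topology: (Taxon 4,((Taxon 6,Taxon 5),(Taxon 8,Taxon 2))).
Taxon 4 is sister to the clade containing all other ingroup taxa, so it is the earliest-diverging (most basal) ingroup lineage.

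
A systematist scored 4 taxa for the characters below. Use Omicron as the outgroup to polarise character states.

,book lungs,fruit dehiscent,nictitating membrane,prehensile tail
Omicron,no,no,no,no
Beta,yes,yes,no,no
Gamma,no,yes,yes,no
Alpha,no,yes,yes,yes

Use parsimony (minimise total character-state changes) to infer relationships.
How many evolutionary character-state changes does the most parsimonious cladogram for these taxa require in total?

4

The outgroup has state 'no' for every character, so 'yes' is the derived state throughout.
book lungs: derived state 'yes' in Beta only — an autapomorphy, so it tells us nothing about relationships among taxa.
fruit dehiscent (derived state 'yes') is shared by all ingroup taxa — unites the whole ingroup.
Only Alpha and Gamma show the derived state 'yes' for nictitating membrane, supporting them as a clade.
prehensile tail (derived state 'yes') is unique to Alpha (autapomorphy; uninformative for grouping).
Most parsimonious ingroup topology: (Beta,(Alpha,Gamma)).
Changes per character on this tree: book lungs: 1; fruit dehiscent: 1; nictitating membrane: 1; prehensile tail: 1.
Total = 4.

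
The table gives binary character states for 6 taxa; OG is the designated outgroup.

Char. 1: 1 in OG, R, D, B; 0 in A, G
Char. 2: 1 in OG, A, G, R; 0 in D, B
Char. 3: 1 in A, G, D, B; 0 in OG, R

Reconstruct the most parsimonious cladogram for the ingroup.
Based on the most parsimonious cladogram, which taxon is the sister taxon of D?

Character polarity is set by the outgroup: the derived state is whichever differs from the outgroup's state, so for Char. 1, Char. 2 the derived state is '0', and for the remaining characters it is '1'.
Char. 1: derived state '0' in A and G only — synapomorphy for {A, G}.
Char. 2: derived state '0' in B and D only — synapomorphy for {B, D}.
Char. 3 (derived state '1') is shared by A, B, D, and G — a synapomorphy uniting that clade.
Most parsimonious ingroup topology: (((A,G),(D,B)),R).
D and B form a cherry on this tree, so they are sister taxa.

B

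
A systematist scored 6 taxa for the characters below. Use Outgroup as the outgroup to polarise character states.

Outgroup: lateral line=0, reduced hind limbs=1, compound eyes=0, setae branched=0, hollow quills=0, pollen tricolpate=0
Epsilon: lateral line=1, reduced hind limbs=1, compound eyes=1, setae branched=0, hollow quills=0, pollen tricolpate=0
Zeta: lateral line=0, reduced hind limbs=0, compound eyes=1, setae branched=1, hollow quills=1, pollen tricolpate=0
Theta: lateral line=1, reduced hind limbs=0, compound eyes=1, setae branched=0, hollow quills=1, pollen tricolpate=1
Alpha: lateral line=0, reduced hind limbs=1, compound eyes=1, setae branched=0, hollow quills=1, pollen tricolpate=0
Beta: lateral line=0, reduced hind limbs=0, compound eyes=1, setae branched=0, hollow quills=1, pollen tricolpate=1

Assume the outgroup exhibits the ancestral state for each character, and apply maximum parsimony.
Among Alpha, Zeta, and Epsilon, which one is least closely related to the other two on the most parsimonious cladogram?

Epsilon

Character polarity is set by the outgroup: the derived state is whichever differs from the outgroup's state, so for reduced hind limbs the derived state is '0', and for the remaining characters it is '1'.
lateral line (state '1') occurs in Epsilon and Theta but conflicts with the nesting implied by the other characters — most parsimoniously interpreted as homoplasy.
Only Beta, Theta, and Zeta show the derived state '0' for reduced hind limbs, supporting them as a clade.
All ingroup taxa share the derived state '1' for compound eyes; it defines the ingroup but does not resolve relationships within it.
setae branched (derived state '1') is unique to Zeta (autapomorphy; uninformative for grouping).
hollow quills: derived state '1' in Alpha, Beta, Theta, and Zeta only — synapomorphy for {Alpha, Beta, Theta, Zeta}.
Only Beta and Theta show the derived state '1' for pollen tricolpate, supporting them as a clade.
Most parsimonious ingroup topology: (Epsilon,((Zeta,(Theta,Beta)),Alpha)).
Alpha and Zeta share a more recent common ancestor with each other than either does with Epsilon, so Epsilon is the least closely related of the three.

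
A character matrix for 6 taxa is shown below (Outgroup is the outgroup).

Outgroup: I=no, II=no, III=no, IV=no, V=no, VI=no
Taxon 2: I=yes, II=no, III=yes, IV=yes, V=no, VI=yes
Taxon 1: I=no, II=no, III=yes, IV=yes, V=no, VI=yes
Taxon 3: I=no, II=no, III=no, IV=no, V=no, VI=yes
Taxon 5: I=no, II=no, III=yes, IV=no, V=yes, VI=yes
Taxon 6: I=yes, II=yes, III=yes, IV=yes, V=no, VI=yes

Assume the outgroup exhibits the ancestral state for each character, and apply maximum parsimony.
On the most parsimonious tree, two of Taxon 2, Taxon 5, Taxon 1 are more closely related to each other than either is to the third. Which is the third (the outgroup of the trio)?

The outgroup has state 'no' for every character, so 'yes' is the derived state throughout.
I (derived state 'yes') is shared by Taxon 2 and Taxon 6 — a synapomorphy uniting that clade.
II (derived state 'yes') is unique to Taxon 6 (autapomorphy; uninformative for grouping).
III (derived state 'yes') is shared by Taxon 1, Taxon 2, Taxon 5, and Taxon 6 — a synapomorphy uniting that clade.
Only Taxon 1, Taxon 2, and Taxon 6 show the derived state 'yes' for IV, supporting them as a clade.
V: derived state 'yes' in Taxon 5 only — an autapomorphy, so it tells us nothing about relationships among taxa.
All ingroup taxa share the derived state 'yes' for VI; it defines the ingroup but does not resolve relationships within it.
Most parsimonious ingroup topology: ((((Taxon 2,Taxon 6),Taxon 1),Taxon 5),Taxon 3).
Taxon 1 and Taxon 2 share a more recent common ancestor with each other than either does with Taxon 5, so Taxon 5 is the least closely related of the three.

Taxon 5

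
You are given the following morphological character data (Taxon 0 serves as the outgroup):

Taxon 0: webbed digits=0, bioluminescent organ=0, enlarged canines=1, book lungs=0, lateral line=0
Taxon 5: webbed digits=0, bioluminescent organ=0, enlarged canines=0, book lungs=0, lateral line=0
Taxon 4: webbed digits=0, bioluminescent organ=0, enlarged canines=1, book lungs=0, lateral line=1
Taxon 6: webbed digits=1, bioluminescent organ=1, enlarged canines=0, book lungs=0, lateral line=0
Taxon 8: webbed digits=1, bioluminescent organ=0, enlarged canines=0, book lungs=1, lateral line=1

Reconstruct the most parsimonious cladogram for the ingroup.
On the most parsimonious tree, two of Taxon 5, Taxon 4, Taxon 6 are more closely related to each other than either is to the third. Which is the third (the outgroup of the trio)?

Taxon 4

Character polarity is set by the outgroup: the derived state is whichever differs from the outgroup's state, so for enlarged canines the derived state is '0', and for the remaining characters it is '1'.
Only Taxon 6 and Taxon 8 show the derived state '1' for webbed digits, supporting them as a clade.
bioluminescent organ (derived state '1') is unique to Taxon 6 (autapomorphy; uninformative for grouping).
enlarged canines (derived state '0') is shared by Taxon 5, Taxon 6, and Taxon 8 — a synapomorphy uniting that clade.
book lungs (derived state '1') is unique to Taxon 8 (autapomorphy; uninformative for grouping).
lateral line (state '1') occurs in Taxon 4 and Taxon 8 but conflicts with the nesting implied by the other characters — most parsimoniously interpreted as homoplasy.
Most parsimonious ingroup topology: ((Taxon 5,(Taxon 6,Taxon 8)),Taxon 4).
Taxon 5 and Taxon 6 share a more recent common ancestor with each other than either does with Taxon 4, so Taxon 4 is the least closely related of the three.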